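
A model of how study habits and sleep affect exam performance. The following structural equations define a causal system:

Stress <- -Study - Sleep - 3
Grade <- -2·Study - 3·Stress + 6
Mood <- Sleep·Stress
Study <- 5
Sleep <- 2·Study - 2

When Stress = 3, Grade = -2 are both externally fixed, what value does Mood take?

24

The joint intervention fixes Stress = 3, Grade = -2, removing each variable's own equation.
Sleep = 2·Study - 2  [with Study=5]  = 8
Mood = Sleep·Stress  [with Sleep=8, Stress=3]  = 24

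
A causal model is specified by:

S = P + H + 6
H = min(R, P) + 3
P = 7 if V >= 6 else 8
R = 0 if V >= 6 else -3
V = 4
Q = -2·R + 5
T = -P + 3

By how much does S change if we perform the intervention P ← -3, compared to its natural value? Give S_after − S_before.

-11

The intervention breaks the incoming arrows to P: P = 7 if V >= 6 else 8 no longer applies, and P = -3.
R = 0 if V >= 6 else -3  [with V=4]  = -3
H = min(R, P) + 3  [with R=-3, P=-3]  = 0
S = P + H + 6  [with P=-3, H=0]  = 3
Without intervention: R = 0 if V >= 6 else -3  [with V=4]  = -3; P = 7 if V >= 6 else 8  [with V=4]  = 8; H = min(R, P) + 3  [with R=-3, P=8]  = 0; S = P + H + 6  [with P=8, H=0]  = 14.
Change = 3 − 14 = -11.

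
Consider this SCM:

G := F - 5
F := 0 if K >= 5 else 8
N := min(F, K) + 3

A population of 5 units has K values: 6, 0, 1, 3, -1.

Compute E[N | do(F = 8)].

4.8

do(F=8) breaks F's dependence on K. With F=8 fixed, N across the units is 9, 3, 4, 6, 2, mean 4.8.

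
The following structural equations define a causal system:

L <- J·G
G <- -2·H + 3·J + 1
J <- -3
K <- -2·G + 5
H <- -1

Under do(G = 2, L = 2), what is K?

Setting G = 2, L = 2 by intervention discards those variables' equations.
K = -2·G + 5  [with G=2]  = 1

1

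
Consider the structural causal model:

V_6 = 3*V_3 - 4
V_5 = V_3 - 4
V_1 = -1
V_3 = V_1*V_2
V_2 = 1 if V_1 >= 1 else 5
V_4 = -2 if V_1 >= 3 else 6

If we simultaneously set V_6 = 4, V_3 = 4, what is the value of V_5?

0

Under do(V_6 = 4, V_3 = 4), each intervened variable's structural equation is replaced by its fixed value.
V_5 = V_3 - 4  [with V_3=4]  = 0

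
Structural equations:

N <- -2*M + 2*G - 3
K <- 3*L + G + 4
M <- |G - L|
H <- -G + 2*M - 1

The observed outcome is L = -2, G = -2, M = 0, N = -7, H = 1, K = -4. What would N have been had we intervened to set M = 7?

-21

The intervention breaks the incoming arrows to M: M <- |G - L| no longer applies, and M = 7.
N = -2*M + 2*G - 3  [with M=7, G=-2]  = -21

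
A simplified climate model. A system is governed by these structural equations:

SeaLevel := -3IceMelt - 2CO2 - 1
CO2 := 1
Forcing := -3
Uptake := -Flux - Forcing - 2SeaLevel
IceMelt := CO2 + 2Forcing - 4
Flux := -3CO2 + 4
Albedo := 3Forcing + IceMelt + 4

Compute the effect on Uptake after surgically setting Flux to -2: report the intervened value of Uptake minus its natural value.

3

Intervening sets Flux = -2 and removes its equation (Flux := -3CO2 + 4).
IceMelt = CO2 + 2Forcing - 4  [with CO2=1, Forcing=-3]  = -9
SeaLevel = -3IceMelt - 2CO2 - 1  [with IceMelt=-9, CO2=1]  = 24
Uptake = -Flux - Forcing - 2SeaLevel  [with Flux=-2, Forcing=-3, SeaLevel=24]  = -43
Without intervention: IceMelt = CO2 + 2Forcing - 4  [with CO2=1, Forcing=-3]  = -9; SeaLevel = -3IceMelt - 2CO2 - 1  [with IceMelt=-9, CO2=1]  = 24; Flux = -3CO2 + 4  [with CO2=1]  = 1; Uptake = -Flux - Forcing - 2SeaLevel  [with Flux=1, Forcing=-3, SeaLevel=24]  = -46.
Change = -43 − (-46) = 3.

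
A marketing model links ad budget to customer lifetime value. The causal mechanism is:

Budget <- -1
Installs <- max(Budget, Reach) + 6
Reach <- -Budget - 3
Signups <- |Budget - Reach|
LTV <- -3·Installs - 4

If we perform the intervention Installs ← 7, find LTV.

-25

do(Installs=7) replaces the equation Installs <- max(Budget, Reach) + 6 with the constant Installs = 7.
LTV = -3·Installs - 4  [with Installs=7]  = -25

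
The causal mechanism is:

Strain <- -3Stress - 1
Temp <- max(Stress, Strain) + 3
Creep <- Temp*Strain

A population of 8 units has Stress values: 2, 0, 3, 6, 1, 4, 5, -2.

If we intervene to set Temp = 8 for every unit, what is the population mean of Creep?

-65

Under do(Temp=8), Temp's equation is replaced by Temp=8 for every unit. Per-unit Creep: -56, -8, -80, -152, -32, -104, -128, 40. Mean = -65.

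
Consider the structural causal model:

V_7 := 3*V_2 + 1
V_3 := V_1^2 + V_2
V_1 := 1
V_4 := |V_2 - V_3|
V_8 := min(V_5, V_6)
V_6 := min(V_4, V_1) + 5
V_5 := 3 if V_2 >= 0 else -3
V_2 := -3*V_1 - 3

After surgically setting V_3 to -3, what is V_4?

The intervention breaks the incoming arrows to V_3: V_3 := V_1^2 + V_2 no longer applies, and V_3 = -3.
V_2 = -3*V_1 - 3  [with V_1=1]  = -6
V_4 = |V_2 - V_3|  [with V_2=-6, V_3=-3]  = 3

3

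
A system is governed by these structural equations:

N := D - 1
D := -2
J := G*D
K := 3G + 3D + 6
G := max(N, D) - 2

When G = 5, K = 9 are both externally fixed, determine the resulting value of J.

-10

Setting G = 5, K = 9 by intervention discards those variables' equations.
J = G*D  [with G=5, D=-2]  = -10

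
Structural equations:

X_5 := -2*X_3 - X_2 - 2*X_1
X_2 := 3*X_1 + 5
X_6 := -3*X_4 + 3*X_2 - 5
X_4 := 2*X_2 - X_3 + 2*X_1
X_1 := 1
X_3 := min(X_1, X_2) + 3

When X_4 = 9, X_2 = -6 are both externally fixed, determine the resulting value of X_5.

10

The joint intervention fixes X_4 = 9, X_2 = -6, removing each variable's own equation.
X_3 = min(X_1, X_2) + 3  [with X_1=1, X_2=-6]  = -3
X_5 = -2*X_3 - X_2 - 2*X_1  [with X_3=-3, X_2=-6, X_1=1]  = 10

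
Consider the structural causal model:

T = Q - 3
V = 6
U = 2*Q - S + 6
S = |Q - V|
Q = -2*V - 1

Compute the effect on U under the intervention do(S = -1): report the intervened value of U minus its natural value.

The intervention breaks the incoming arrows to S: S = |Q - V| no longer applies, and S = -1.
Q = -2*V - 1  [with V=6]  = -13
U = 2*Q - S + 6  [with Q=-13, S=-1]  = -19
Without intervention: Q = -2*V - 1  [with V=6]  = -13; S = |Q - V|  [with Q=-13, V=6]  = 19; U = 2*Q - S + 6  [with Q=-13, S=19]  = -39.
Change = -19 − (-39) = 20.

20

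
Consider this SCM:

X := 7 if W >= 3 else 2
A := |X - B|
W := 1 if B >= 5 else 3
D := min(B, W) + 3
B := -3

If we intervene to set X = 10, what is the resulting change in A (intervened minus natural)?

Intervening sets X = 10 and removes its equation (X := 7 if W >= 3 else 2).
A = |X - B|  [with X=10, B=-3]  = 13
Without intervention: W = 1 if B >= 5 else 3  [with B=-3]  = 3; X = 7 if W >= 3 else 2  [with W=3]  = 7; A = |X - B|  [with X=7, B=-3]  = 10.
Change = 13 − 10 = 3.

3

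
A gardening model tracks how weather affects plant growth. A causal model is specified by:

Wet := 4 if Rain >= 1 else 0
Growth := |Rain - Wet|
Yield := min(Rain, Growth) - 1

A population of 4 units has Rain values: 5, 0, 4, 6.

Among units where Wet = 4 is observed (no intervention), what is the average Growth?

Conditioning on Wet=4 selects the 3 unit(s) with Rain ∈ {5, 4, 6}. Their Growth values: 1, 0, 2. Mean = 1.

1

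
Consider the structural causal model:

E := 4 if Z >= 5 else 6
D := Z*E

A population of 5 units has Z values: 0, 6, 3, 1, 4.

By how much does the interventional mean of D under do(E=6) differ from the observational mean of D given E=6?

Every unit gets E=6 under the intervention. D values become 0, 36, 18, 6, 24; E[D|do(E=6)] = 16.8.
Conditioning on E=6 selects the 4 unit(s) with Z ∈ {0, 3, 1, 4}. Their D values: 0, 18, 6, 24. Mean = 12.
Difference = 16.8 − 12 = 4.8.

4.8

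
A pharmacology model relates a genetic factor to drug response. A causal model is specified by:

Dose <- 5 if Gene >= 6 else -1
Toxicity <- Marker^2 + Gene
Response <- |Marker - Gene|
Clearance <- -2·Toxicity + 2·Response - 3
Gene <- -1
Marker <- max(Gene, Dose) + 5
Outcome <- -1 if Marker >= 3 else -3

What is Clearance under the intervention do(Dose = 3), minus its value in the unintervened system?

Under do(Dose=3), the mechanism Dose <- 5 if Gene >= 6 else -1 is discarded; Dose is fixed at 3.
Marker = max(Gene, Dose) + 5  [with Gene=-1, Dose=3]  = 8
Response = |Marker - Gene|  [with Marker=8, Gene=-1]  = 9
Toxicity = Marker^2 + Gene  [with Marker=8, Gene=-1]  = 63
Clearance = -2·Toxicity + 2·Response - 3  [with Toxicity=63, Response=9]  = -111
Without intervention: Dose = 5 if Gene >= 6 else -1  [with Gene=-1]  = -1; Marker = max(Gene, Dose) + 5  [with Gene=-1, Dose=-1]  = 4; Response = |Marker - Gene|  [with Marker=4, Gene=-1]  = 5; Toxicity = Marker^2 + Gene  [with Marker=4, Gene=-1]  = 15; Clearance = -2·Toxicity + 2·Response - 3  [with Toxicity=15, Response=5]  = -23.
Change = -111 − (-23) = -88.

-88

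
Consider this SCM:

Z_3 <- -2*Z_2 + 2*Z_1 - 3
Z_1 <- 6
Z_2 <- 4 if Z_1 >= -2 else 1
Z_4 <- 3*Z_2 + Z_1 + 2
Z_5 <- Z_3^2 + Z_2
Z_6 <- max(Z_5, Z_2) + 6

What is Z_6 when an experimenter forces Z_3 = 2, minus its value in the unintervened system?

The intervention breaks the incoming arrows to Z_3: Z_3 <- -2*Z_2 + 2*Z_1 - 3 no longer applies, and Z_3 = 2.
Z_2 = 4 if Z_1 >= -2 else 1  [with Z_1=6]  = 4
Z_5 = Z_3^2 + Z_2  [with Z_3=2, Z_2=4]  = 8
Z_6 = max(Z_5, Z_2) + 6  [with Z_5=8, Z_2=4]  = 14
Without intervention: Z_2 = 4 if Z_1 >= -2 else 1  [with Z_1=6]  = 4; Z_3 = -2*Z_2 + 2*Z_1 - 3  [with Z_2=4, Z_1=6]  = 1; Z_5 = Z_3^2 + Z_2  [with Z_3=1, Z_2=4]  = 5; Z_6 = max(Z_5, Z_2) + 6  [with Z_5=5, Z_2=4]  = 11.
Change = 14 − 11 = 3.

3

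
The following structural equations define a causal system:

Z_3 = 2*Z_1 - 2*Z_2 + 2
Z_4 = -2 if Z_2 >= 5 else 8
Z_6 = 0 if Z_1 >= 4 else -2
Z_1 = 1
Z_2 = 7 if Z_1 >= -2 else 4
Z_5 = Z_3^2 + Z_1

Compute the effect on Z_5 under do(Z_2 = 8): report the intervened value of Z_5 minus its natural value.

44

do(Z_2=8) replaces the equation Z_2 = 7 if Z_1 >= -2 else 4 with the constant Z_2 = 8.
Z_3 = 2*Z_1 - 2*Z_2 + 2  [with Z_1=1, Z_2=8]  = -12
Z_5 = Z_3^2 + Z_1  [with Z_3=-12, Z_1=1]  = 145
Without intervention: Z_2 = 7 if Z_1 >= -2 else 4  [with Z_1=1]  = 7; Z_3 = 2*Z_1 - 2*Z_2 + 2  [with Z_1=1, Z_2=7]  = -10; Z_5 = Z_3^2 + Z_1  [with Z_3=-10, Z_1=1]  = 101.
Change = 145 − 101 = 44.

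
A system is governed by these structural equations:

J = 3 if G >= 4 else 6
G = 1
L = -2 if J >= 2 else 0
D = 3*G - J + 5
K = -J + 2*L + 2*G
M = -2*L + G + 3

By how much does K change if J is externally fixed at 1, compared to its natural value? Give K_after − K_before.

Under do(J=1), the mechanism J = 3 if G >= 4 else 6 is discarded; J is fixed at 1.
L = -2 if J >= 2 else 0  [with J=1]  = 0
K = -J + 2*L + 2*G  [with J=1, L=0, G=1]  = 1
Without intervention: J = 3 if G >= 4 else 6  [with G=1]  = 6; L = -2 if J >= 2 else 0  [with J=6]  = -2; K = -J + 2*L + 2*G  [with J=6, L=-2, G=1]  = -8.
Change = 1 − (-8) = 9.

9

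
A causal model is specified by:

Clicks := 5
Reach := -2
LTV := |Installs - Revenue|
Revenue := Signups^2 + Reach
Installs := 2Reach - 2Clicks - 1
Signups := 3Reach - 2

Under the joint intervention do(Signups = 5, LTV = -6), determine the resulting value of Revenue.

23

Setting Signups = 5, LTV = -6 by intervention discards those variables' equations.
Revenue = Signups^2 + Reach  [with Signups=5, Reach=-2]  = 23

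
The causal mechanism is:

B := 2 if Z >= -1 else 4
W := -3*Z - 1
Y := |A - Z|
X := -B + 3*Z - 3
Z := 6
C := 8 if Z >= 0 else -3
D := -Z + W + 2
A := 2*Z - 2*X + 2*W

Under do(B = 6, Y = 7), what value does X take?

9

Under do(B = 6, Y = 7), each intervened variable's structural equation is replaced by its fixed value.
X = -B + 3*Z - 3  [with B=6, Z=6]  = 9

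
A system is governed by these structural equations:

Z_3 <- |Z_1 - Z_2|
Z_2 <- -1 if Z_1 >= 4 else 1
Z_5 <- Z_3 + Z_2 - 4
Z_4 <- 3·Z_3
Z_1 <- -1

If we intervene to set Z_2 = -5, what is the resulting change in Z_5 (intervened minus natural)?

do(Z_2=-5) replaces the equation Z_2 <- -1 if Z_1 >= 4 else 1 with the constant Z_2 = -5.
Z_3 = |Z_1 - Z_2|  [with Z_1=-1, Z_2=-5]  = 4
Z_5 = Z_3 + Z_2 - 4  [with Z_3=4, Z_2=-5]  = -5
Without intervention: Z_2 = -1 if Z_1 >= 4 else 1  [with Z_1=-1]  = 1; Z_3 = |Z_1 - Z_2|  [with Z_1=-1, Z_2=1]  = 2; Z_5 = Z_3 + Z_2 - 4  [with Z_3=2, Z_2=1]  = -1.
Change = -5 − (-1) = -4.

-4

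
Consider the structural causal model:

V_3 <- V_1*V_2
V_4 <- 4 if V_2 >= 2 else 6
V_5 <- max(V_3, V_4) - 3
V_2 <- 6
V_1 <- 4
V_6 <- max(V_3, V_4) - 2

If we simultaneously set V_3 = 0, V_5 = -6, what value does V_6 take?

2

Setting V_3 = 0, V_5 = -6 by intervention discards those variables' equations.
V_4 = 4 if V_2 >= 2 else 6  [with V_2=6]  = 4
V_6 = max(V_3, V_4) - 2  [with V_3=0, V_4=4]  = 2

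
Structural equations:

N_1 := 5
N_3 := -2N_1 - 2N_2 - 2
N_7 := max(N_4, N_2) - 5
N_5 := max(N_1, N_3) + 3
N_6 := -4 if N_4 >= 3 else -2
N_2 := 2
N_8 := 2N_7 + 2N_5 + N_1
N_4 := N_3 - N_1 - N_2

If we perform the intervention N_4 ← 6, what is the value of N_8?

23

do(N_4=6) replaces the equation N_4 := N_3 - N_1 - N_2 with the constant N_4 = 6.
N_3 = -2N_1 - 2N_2 - 2  [with N_1=5, N_2=2]  = -16
N_5 = max(N_1, N_3) + 3  [with N_1=5, N_3=-16]  = 8
N_7 = max(N_4, N_2) - 5  [with N_4=6, N_2=2]  = 1
N_8 = 2N_7 + 2N_5 + N_1  [with N_7=1, N_5=8, N_1=5]  = 23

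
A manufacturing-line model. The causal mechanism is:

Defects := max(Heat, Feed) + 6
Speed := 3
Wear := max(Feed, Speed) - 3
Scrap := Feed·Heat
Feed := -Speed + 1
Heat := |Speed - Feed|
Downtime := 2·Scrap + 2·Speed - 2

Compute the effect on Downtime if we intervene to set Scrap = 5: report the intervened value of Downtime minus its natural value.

Intervening sets Scrap = 5 and removes its equation (Scrap := Feed·Heat).
Downtime = 2·Scrap + 2·Speed - 2  [with Scrap=5, Speed=3]  = 14
Without intervention: Feed = -Speed + 1  [with Speed=3]  = -2; Heat = |Speed - Feed|  [with Speed=3, Feed=-2]  = 5; Scrap = Feed·Heat  [with Feed=-2, Heat=5]  = -10; Downtime = 2·Scrap + 2·Speed - 2  [with Scrap=-10, Speed=3]  = -16.
Change = 14 − (-16) = 30.

30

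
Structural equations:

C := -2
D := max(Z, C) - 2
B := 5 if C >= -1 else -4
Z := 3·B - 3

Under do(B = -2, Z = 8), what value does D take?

Setting B = -2, Z = 8 by intervention discards those variables' equations.
D = max(Z, C) - 2  [with Z=8, C=-2]  = 6

6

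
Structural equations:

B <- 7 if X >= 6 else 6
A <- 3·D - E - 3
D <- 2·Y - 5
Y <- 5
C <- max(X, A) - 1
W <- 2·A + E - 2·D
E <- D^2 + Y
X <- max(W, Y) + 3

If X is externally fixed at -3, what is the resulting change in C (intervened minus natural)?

-11

Intervening sets X = -3 and removes its equation (X <- max(W, Y) + 3).
D = 2·Y - 5  [with Y=5]  = 5
E = D^2 + Y  [with D=5, Y=5]  = 30
A = 3·D - E - 3  [with D=5, E=30]  = -18
C = max(X, A) - 1  [with X=-3, A=-18]  = -4
Without intervention: D = 2·Y - 5  [with Y=5]  = 5; E = D^2 + Y  [with D=5, Y=5]  = 30; A = 3·D - E - 3  [with D=5, E=30]  = -18; W = 2·A + E - 2·D  [with A=-18, E=30, D=5]  = -16; X = max(W, Y) + 3  [with W=-16, Y=5]  = 8; C = max(X, A) - 1  [with X=8, A=-18]  = 7.
Change = -4 − 7 = -11.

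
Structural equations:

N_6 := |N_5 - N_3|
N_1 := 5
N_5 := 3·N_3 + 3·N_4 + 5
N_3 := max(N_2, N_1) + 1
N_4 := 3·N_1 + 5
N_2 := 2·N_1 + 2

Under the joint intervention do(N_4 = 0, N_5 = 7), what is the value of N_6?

6

The joint intervention fixes N_4 = 0, N_5 = 7, removing each variable's own equation.
N_2 = 2·N_1 + 2  [with N_1=5]  = 12
N_3 = max(N_2, N_1) + 1  [with N_2=12, N_1=5]  = 13
N_6 = |N_5 - N_3|  [with N_5=7, N_3=13]  = 6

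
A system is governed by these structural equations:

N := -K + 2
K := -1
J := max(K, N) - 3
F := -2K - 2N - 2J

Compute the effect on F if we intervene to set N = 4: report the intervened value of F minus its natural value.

Under do(N=4), the mechanism N := -K + 2 is discarded; N is fixed at 4.
J = max(K, N) - 3  [with K=-1, N=4]  = 1
F = -2K - 2N - 2J  [with K=-1, N=4, J=1]  = -8
Without intervention: N = -K + 2  [with K=-1]  = 3; J = max(K, N) - 3  [with K=-1, N=3]  = 0; F = -2K - 2N - 2J  [with K=-1, N=3, J=0]  = -4.
Change = -8 − (-4) = -4.

-4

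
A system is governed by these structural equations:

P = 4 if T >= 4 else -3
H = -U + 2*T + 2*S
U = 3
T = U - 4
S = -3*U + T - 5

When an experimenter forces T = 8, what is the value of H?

do(T=8) replaces the equation T = U - 4 with the constant T = 8.
S = -3*U + T - 5  [with U=3, T=8]  = -6
H = -U + 2*T + 2*S  [with U=3, T=8, S=-6]  = 1

1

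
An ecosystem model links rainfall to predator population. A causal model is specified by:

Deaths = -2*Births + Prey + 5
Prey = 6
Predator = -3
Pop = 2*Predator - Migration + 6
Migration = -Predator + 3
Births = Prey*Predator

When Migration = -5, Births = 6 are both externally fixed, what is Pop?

5

The joint intervention fixes Migration = -5, Births = 6, removing each variable's own equation.
Pop = 2*Predator - Migration + 6  [with Predator=-3, Migration=-5]  = 5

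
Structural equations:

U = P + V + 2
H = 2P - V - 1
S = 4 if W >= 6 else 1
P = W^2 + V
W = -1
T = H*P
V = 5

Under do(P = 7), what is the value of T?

56

The intervention breaks the incoming arrows to P: P = W^2 + V no longer applies, and P = 7.
H = 2P - V - 1  [with P=7, V=5]  = 8
T = H*P  [with H=8, P=7]  = 56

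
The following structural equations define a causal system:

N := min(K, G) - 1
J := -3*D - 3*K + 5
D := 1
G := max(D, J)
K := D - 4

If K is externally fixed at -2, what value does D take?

1

Under do(K=-2), the mechanism K := D - 4 is discarded; K is fixed at -2.
D is not downstream of the intervention, so its value is determined by the original equations.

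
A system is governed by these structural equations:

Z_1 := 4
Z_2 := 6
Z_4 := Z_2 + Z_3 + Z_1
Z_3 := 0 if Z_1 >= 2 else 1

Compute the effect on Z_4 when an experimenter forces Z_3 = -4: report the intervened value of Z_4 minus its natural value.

-4

The intervention breaks the incoming arrows to Z_3: Z_3 := 0 if Z_1 >= 2 else 1 no longer applies, and Z_3 = -4.
Z_4 = Z_2 + Z_3 + Z_1  [with Z_2=6, Z_3=-4, Z_1=4]  = 6
Without intervention: Z_3 = 0 if Z_1 >= 2 else 1  [with Z_1=4]  = 0; Z_4 = Z_2 + Z_3 + Z_1  [with Z_2=6, Z_3=0, Z_1=4]  = 10.
Change = 6 − 10 = -4.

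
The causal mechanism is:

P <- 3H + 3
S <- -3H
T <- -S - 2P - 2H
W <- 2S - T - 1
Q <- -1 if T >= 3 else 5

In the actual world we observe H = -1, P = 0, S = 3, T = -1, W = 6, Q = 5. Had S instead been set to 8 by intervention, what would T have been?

The intervention breaks the incoming arrows to S: S <- -3H no longer applies, and S = 8.
P = 3H + 3  [with H=-1]  = 0
T = -S - 2P - 2H  [with S=8, P=0, H=-1]  = -6

-6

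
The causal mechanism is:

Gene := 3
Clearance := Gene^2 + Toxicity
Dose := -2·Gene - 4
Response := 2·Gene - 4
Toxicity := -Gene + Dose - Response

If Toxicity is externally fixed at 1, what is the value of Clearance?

10

Intervening sets Toxicity = 1 and removes its equation (Toxicity := -Gene + Dose - Response).
Clearance = Gene^2 + Toxicity  [with Gene=3, Toxicity=1]  = 10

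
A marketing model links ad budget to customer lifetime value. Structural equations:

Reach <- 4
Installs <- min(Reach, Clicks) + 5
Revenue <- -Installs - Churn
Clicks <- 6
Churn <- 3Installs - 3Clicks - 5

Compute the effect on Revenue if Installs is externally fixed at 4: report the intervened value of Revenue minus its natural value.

20

do(Installs=4) replaces the equation Installs <- min(Reach, Clicks) + 5 with the constant Installs = 4.
Churn = 3Installs - 3Clicks - 5  [with Installs=4, Clicks=6]  = -11
Revenue = -Installs - Churn  [with Installs=4, Churn=-11]  = 7
Without intervention: Installs = min(Reach, Clicks) + 5  [with Reach=4, Clicks=6]  = 9; Churn = 3Installs - 3Clicks - 5  [with Installs=9, Clicks=6]  = 4; Revenue = -Installs - Churn  [with Installs=9, Churn=4]  = -13.
Change = 7 − (-13) = 20.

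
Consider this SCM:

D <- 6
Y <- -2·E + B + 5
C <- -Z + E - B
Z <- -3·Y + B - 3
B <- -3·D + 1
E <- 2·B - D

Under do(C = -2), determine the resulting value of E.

-40

do(C=-2) replaces the equation C <- -Z + E - B with the constant C = -2.
E is not downstream of the intervention, so its value is determined by the original equations.
B = -3·D + 1  [with D=6]  = -17
E = 2·B - D  [with B=-17, D=6]  = -40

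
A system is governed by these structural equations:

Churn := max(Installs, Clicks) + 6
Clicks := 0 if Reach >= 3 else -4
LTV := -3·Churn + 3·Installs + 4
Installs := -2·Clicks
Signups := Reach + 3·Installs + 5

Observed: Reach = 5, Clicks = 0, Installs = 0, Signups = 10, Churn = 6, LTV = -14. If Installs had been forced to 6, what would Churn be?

12

do(Installs=6) replaces the equation Installs := -2·Clicks with the constant Installs = 6.
Clicks = 0 if Reach >= 3 else -4  [with Reach=5]  = 0
Churn = max(Installs, Clicks) + 6  [with Installs=6, Clicks=0]  = 12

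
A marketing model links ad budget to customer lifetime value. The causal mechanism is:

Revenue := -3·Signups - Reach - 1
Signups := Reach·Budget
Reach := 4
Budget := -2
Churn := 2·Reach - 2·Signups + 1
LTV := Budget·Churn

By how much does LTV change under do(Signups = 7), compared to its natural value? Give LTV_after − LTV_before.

60

The intervention breaks the incoming arrows to Signups: Signups := Reach·Budget no longer applies, and Signups = 7.
Churn = 2·Reach - 2·Signups + 1  [with Reach=4, Signups=7]  = -5
LTV = Budget·Churn  [with Budget=-2, Churn=-5]  = 10
Without intervention: Signups = Reach·Budget  [with Reach=4, Budget=-2]  = -8; Churn = 2·Reach - 2·Signups + 1  [with Reach=4, Signups=-8]  = 25; LTV = Budget·Churn  [with Budget=-2, Churn=25]  = -50.
Change = 10 − (-50) = 60.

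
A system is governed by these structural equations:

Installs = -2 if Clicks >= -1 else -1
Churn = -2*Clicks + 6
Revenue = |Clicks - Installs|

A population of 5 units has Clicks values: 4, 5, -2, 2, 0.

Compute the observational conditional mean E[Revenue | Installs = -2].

Conditioning on Installs=-2 selects the 4 unit(s) with Clicks ∈ {4, 5, 2, 0}. Their Revenue values: 6, 7, 4, 2. Mean = 4.75.

4.75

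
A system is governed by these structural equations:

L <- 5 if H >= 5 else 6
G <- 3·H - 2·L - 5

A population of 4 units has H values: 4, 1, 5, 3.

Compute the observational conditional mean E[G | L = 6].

Observing L=6 restricts to units where L's equation naturally yields 6: H ∈ {4, 1, 3}. In that subpopulation G = -5, -14, -8, mean -9.

-9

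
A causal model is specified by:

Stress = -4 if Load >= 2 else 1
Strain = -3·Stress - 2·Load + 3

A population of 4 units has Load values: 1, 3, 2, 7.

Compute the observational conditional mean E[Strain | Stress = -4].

7

Conditioning on Stress=-4 selects the 3 unit(s) with Load ∈ {3, 2, 7}. Their Strain values: 9, 11, 1. Mean = 7.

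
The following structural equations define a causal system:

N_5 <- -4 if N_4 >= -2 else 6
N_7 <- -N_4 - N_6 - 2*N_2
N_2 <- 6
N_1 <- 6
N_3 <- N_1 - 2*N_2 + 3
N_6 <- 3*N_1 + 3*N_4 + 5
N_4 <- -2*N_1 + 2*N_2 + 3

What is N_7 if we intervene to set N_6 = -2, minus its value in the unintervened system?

Intervening sets N_6 = -2 and removes its equation (N_6 <- 3*N_1 + 3*N_4 + 5).
N_4 = -2*N_1 + 2*N_2 + 3  [with N_1=6, N_2=6]  = 3
N_7 = -N_4 - N_6 - 2*N_2  [with N_4=3, N_6=-2, N_2=6]  = -13
Without intervention: N_4 = -2*N_1 + 2*N_2 + 3  [with N_1=6, N_2=6]  = 3; N_6 = 3*N_1 + 3*N_4 + 5  [with N_1=6, N_4=3]  = 32; N_7 = -N_4 - N_6 - 2*N_2  [with N_4=3, N_6=32, N_2=6]  = -47.
Change = -13 − (-47) = 34.

34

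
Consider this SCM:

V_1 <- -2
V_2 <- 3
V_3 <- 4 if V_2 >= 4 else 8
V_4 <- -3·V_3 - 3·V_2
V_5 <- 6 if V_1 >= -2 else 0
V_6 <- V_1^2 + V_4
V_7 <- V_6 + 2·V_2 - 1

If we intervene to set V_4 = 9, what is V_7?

The intervention breaks the incoming arrows to V_4: V_4 <- -3·V_3 - 3·V_2 no longer applies, and V_4 = 9.
V_6 = V_1^2 + V_4  [with V_1=-2, V_4=9]  = 13
V_7 = V_6 + 2·V_2 - 1  [with V_6=13, V_2=3]  = 18

18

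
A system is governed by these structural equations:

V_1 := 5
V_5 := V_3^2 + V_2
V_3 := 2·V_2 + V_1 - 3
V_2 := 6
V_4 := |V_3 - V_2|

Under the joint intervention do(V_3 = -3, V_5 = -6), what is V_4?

The joint intervention fixes V_3 = -3, V_5 = -6, removing each variable's own equation.
V_4 = |V_3 - V_2|  [with V_3=-3, V_2=6]  = 9

9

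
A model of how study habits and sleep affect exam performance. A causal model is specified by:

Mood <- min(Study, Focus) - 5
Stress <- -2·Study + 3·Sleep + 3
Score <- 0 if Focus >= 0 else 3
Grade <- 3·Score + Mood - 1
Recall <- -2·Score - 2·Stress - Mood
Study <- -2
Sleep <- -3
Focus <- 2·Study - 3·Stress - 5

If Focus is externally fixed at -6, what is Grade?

-3

do(Focus=-6) replaces the equation Focus <- 2·Study - 3·Stress - 5 with the constant Focus = -6.
Score = 0 if Focus >= 0 else 3  [with Focus=-6]  = 3
Mood = min(Study, Focus) - 5  [with Study=-2, Focus=-6]  = -11
Grade = 3·Score + Mood - 1  [with Score=3, Mood=-11]  = -3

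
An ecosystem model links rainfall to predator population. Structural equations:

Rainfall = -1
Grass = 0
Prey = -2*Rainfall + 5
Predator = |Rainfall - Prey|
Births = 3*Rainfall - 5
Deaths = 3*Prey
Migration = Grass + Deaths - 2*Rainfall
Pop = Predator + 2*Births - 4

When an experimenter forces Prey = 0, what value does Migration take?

The intervention breaks the incoming arrows to Prey: Prey = -2*Rainfall + 5 no longer applies, and Prey = 0.
Deaths = 3*Prey  [with Prey=0]  = 0
Migration = Grass + Deaths - 2*Rainfall  [with Grass=0, Deaths=0, Rainfall=-1]  = 2

2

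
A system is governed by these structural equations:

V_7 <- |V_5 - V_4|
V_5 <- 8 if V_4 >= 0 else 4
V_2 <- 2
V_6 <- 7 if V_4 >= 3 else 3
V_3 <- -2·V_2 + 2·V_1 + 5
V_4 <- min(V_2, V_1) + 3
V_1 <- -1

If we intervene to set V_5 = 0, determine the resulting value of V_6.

3

The intervention breaks the incoming arrows to V_5: V_5 <- 8 if V_4 >= 0 else 4 no longer applies, and V_5 = 0.
Since V_6 is not a descendant of the intervened variable, it is unaffected.
V_4 = min(V_2, V_1) + 3  [with V_2=2, V_1=-1]  = 2
V_6 = 7 if V_4 >= 3 else 3  [with V_4=2]  = 3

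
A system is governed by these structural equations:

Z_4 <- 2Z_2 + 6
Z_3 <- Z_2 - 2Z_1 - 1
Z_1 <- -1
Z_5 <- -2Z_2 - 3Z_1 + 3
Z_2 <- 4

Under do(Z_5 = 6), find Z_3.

5

do(Z_5=6) replaces the equation Z_5 <- -2Z_2 - 3Z_1 + 3 with the constant Z_5 = 6.
Z_3 is not downstream of the intervention, so its value is determined by the original equations.
Z_3 = Z_2 - 2Z_1 - 1  [with Z_2=4, Z_1=-1]  = 5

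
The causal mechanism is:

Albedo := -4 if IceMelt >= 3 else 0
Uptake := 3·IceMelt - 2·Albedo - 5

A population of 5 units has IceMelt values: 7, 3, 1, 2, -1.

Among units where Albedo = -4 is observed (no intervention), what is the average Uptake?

E[Uptake|Albedo=-4] averages over only the 2 units with Albedo=-4 (IceMelt = 7, 3): Uptake = 24, 12, mean 18.

18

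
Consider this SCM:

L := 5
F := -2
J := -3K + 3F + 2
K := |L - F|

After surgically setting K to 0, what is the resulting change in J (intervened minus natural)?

21

The intervention breaks the incoming arrows to K: K := |L - F| no longer applies, and K = 0.
J = -3K + 3F + 2  [with K=0, F=-2]  = -4
Without intervention: K = |L - F|  [with L=5, F=-2]  = 7; J = -3K + 3F + 2  [with K=7, F=-2]  = -25.
Change = -4 − (-25) = 21.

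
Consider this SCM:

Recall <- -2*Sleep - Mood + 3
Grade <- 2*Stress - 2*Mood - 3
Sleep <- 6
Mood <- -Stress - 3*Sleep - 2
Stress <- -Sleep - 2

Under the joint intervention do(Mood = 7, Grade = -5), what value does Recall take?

The joint intervention fixes Mood = 7, Grade = -5, removing each variable's own equation.
Recall = -2*Sleep - Mood + 3  [with Sleep=6, Mood=7]  = -16

-16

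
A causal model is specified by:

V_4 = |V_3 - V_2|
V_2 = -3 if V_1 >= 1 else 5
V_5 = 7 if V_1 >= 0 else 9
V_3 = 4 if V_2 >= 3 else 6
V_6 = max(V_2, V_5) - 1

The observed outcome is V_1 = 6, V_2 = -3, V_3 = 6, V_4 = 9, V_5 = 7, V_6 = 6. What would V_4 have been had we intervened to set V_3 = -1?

2

The intervention breaks the incoming arrows to V_3: V_3 = 4 if V_2 >= 3 else 6 no longer applies, and V_3 = -1.
V_2 = -3 if V_1 >= 1 else 5  [with V_1=6]  = -3
V_4 = |V_3 - V_2|  [with V_3=-1, V_2=-3]  = 2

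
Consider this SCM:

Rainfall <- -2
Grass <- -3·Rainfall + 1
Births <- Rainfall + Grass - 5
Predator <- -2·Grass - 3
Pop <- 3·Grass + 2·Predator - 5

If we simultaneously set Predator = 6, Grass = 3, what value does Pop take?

16

Setting Predator = 6, Grass = 3 by intervention discards those variables' equations.
Pop = 3·Grass + 2·Predator - 5  [with Grass=3, Predator=6]  = 16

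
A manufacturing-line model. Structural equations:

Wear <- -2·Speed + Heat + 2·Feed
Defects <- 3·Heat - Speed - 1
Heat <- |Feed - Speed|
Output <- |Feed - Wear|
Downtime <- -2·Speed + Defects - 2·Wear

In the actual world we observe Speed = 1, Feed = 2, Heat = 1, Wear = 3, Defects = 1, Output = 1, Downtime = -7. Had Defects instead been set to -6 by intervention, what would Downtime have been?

Under do(Defects=-6), the mechanism Defects <- 3·Heat - Speed - 1 is discarded; Defects is fixed at -6.
Heat = |Feed - Speed|  [with Feed=2, Speed=1]  = 1
Wear = -2·Speed + Heat + 2·Feed  [with Speed=1, Heat=1, Feed=2]  = 3
Downtime = -2·Speed + Defects - 2·Wear  [with Speed=1, Defects=-6, Wear=3]  = -14

-14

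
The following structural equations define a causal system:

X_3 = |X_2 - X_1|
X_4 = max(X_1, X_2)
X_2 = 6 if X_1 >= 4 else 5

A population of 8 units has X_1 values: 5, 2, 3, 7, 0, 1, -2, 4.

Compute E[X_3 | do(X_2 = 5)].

Every unit gets X_2=5 under the intervention. X_3 values become 0, 3, 2, 2, 5, 4, 7, 1; E[X_3|do(X_2=5)] = 3.

3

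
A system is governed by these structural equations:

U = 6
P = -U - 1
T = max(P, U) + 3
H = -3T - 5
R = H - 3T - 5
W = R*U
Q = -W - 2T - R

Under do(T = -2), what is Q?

-10

The intervention breaks the incoming arrows to T: T = max(P, U) + 3 no longer applies, and T = -2.
H = -3T - 5  [with T=-2]  = 1
R = H - 3T - 5  [with H=1, T=-2]  = 2
W = R*U  [with R=2, U=6]  = 12
Q = -W - 2T - R  [with W=12, T=-2, R=2]  = -10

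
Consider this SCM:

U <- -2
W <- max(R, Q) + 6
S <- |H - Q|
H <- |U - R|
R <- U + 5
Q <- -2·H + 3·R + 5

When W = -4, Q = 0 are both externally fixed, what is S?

Setting W = -4, Q = 0 by intervention discards those variables' equations.
R = U + 5  [with U=-2]  = 3
H = |U - R|  [with U=-2, R=3]  = 5
S = |H - Q|  [with H=5, Q=0]  = 5

5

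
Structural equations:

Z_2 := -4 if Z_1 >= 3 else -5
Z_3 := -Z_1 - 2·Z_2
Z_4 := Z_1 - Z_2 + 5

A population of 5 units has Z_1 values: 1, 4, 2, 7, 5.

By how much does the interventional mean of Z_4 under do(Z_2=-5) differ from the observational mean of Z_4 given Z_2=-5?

2.3

do(Z_2=-5) breaks Z_2's dependence on Z_1. With Z_2=-5 fixed, Z_4 across the units is 11, 14, 12, 17, 15, mean 13.8.
Observing Z_2=-5 restricts to units where Z_2's equation naturally yields -5: Z_1 ∈ {1, 2}. In that subpopulation Z_4 = 11, 12, mean 11.5.
Difference = 13.8 − 11.5 = 2.3.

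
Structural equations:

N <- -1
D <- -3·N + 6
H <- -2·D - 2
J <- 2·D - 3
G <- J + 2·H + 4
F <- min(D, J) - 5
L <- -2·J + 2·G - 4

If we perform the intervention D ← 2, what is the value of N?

-1

Under do(D=2), the mechanism D <- -3·N + 6 is discarded; D is fixed at 2.
N is not downstream of the intervention, so its value is determined by the original equations.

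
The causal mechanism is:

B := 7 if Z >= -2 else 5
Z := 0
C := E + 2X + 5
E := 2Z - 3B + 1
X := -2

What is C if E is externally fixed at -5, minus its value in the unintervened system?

Intervening sets E = -5 and removes its equation (E := 2Z - 3B + 1).
C = E + 2X + 5  [with E=-5, X=-2]  = -4
Without intervention: B = 7 if Z >= -2 else 5  [with Z=0]  = 7; E = 2Z - 3B + 1  [with Z=0, B=7]  = -20; C = E + 2X + 5  [with E=-20, X=-2]  = -19.
Change = -4 − (-19) = 15.

15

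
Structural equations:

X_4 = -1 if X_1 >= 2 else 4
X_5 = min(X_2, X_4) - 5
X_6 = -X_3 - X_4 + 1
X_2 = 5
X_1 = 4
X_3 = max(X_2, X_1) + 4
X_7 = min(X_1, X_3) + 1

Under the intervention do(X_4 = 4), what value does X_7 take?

The intervention breaks the incoming arrows to X_4: X_4 = -1 if X_1 >= 2 else 4 no longer applies, and X_4 = 4.
No directed path runs from X_4 to X_7, so X_7 keeps its natural value.
X_3 = max(X_2, X_1) + 4  [with X_2=5, X_1=4]  = 9
X_7 = min(X_1, X_3) + 1  [with X_1=4, X_3=9]  = 5

5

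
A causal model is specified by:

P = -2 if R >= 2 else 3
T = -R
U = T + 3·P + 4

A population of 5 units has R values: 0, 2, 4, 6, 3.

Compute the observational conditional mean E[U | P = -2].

-5.75

Observing P=-2 restricts to units where P's equation naturally yields -2: R ∈ {2, 4, 6, 3}. In that subpopulation U = -4, -6, -8, -5, mean -5.75.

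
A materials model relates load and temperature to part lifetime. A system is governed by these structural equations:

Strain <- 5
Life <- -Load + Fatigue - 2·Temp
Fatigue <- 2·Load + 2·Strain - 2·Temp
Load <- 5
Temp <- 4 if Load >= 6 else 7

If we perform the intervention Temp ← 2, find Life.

do(Temp=2) replaces the equation Temp <- 4 if Load >= 6 else 7 with the constant Temp = 2.
Fatigue = 2·Load + 2·Strain - 2·Temp  [with Load=5, Strain=5, Temp=2]  = 16
Life = -Load + Fatigue - 2·Temp  [with Load=5, Fatigue=16, Temp=2]  = 7

7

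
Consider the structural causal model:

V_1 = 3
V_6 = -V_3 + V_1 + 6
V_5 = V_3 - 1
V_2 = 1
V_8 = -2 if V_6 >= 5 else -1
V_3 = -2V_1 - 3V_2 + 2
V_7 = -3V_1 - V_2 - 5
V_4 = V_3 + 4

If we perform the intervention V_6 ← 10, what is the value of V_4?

-3

do(V_6=10) replaces the equation V_6 = -V_3 + V_1 + 6 with the constant V_6 = 10.
No directed path runs from V_6 to V_4, so V_4 keeps its natural value.
V_3 = -2V_1 - 3V_2 + 2  [with V_1=3, V_2=1]  = -7
V_4 = V_3 + 4  [with V_3=-7]  = -3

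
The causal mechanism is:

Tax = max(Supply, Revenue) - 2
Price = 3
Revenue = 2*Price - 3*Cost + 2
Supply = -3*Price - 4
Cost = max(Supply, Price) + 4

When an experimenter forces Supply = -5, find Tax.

-7

do(Supply=-5) replaces the equation Supply = -3*Price - 4 with the constant Supply = -5.
Cost = max(Supply, Price) + 4  [with Supply=-5, Price=3]  = 7
Revenue = 2*Price - 3*Cost + 2  [with Price=3, Cost=7]  = -13
Tax = max(Supply, Revenue) - 2  [with Supply=-5, Revenue=-13]  = -7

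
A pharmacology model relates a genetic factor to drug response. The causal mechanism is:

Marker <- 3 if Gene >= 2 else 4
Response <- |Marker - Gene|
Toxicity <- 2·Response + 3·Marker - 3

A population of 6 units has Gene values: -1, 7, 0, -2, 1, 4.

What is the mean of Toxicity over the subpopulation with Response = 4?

15.5

Conditioning on Response=4 selects the 2 unit(s) with Gene ∈ {7, 0}. Their Toxicity values: 14, 17. Mean = 15.5.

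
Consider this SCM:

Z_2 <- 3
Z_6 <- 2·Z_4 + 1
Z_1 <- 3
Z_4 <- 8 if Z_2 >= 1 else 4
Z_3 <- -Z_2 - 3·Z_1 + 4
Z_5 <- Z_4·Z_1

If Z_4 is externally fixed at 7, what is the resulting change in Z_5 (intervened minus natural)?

Intervening sets Z_4 = 7 and removes its equation (Z_4 <- 8 if Z_2 >= 1 else 4).
Z_5 = Z_4·Z_1  [with Z_4=7, Z_1=3]  = 21
Without intervention: Z_4 = 8 if Z_2 >= 1 else 4  [with Z_2=3]  = 8; Z_5 = Z_4·Z_1  [with Z_4=8, Z_1=3]  = 24.
Change = 21 − 24 = -3.

-3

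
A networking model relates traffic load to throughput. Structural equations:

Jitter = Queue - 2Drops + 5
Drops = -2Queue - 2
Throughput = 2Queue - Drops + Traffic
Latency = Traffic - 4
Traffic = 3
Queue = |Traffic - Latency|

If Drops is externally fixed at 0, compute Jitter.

Intervening sets Drops = 0 and removes its equation (Drops = -2Queue - 2).
Latency = Traffic - 4  [with Traffic=3]  = -1
Queue = |Traffic - Latency|  [with Traffic=3, Latency=-1]  = 4
Jitter = Queue - 2Drops + 5  [with Queue=4, Drops=0]  = 9

9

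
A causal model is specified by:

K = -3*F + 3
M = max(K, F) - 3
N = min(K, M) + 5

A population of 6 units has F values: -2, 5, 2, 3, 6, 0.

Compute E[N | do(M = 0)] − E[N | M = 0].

The intervention sets M=0 in all 6 units regardless of F. Recomputing N per unit gives 5, -7, 2, -1, -10, 5; average -1.
Conditioning on M=0 selects the 2 unit(s) with F ∈ {3, 0}. Their N values: -1, 5. Mean = 2.
Difference = -1 − 2 = -3.

-3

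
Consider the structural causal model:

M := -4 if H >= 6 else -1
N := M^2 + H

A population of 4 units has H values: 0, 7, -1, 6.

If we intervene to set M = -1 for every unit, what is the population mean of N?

Under do(M=-1), M's equation is replaced by M=-1 for every unit. Per-unit N: 1, 8, 0, 7. Mean = 4.

4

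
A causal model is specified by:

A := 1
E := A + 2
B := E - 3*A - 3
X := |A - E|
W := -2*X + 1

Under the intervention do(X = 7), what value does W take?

-13

Intervening sets X = 7 and removes its equation (X := |A - E|).
W = -2*X + 1  [with X=7]  = -13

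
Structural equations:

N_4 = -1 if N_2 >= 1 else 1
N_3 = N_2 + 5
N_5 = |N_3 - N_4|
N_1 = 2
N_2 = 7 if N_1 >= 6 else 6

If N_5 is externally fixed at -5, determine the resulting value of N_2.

6

Under do(N_5=-5), the mechanism N_5 = |N_3 - N_4| is discarded; N_5 is fixed at -5.
No directed path runs from N_5 to N_2, so N_2 keeps its natural value.
N_2 = 7 if N_1 >= 6 else 6  [with N_1=2]  = 6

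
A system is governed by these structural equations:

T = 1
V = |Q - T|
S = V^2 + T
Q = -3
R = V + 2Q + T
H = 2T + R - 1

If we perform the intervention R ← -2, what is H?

-1

Intervening sets R = -2 and removes its equation (R = V + 2Q + T).
H = 2T + R - 1  [with T=1, R=-2]  = -1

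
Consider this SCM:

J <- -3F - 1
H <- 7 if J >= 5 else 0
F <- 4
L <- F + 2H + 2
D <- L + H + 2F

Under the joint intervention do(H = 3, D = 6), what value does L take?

12

The joint intervention fixes H = 3, D = 6, removing each variable's own equation.
L = F + 2H + 2  [with F=4, H=3]  = 12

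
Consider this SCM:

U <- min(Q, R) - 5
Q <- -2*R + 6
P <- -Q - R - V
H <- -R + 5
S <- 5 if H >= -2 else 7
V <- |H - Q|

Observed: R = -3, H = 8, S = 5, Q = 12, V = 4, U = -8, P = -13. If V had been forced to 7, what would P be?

-16

Under do(V=7), the mechanism V <- |H - Q| is discarded; V is fixed at 7.
Q = -2*R + 6  [with R=-3]  = 12
P = -Q - R - V  [with Q=12, R=-3, V=7]  = -16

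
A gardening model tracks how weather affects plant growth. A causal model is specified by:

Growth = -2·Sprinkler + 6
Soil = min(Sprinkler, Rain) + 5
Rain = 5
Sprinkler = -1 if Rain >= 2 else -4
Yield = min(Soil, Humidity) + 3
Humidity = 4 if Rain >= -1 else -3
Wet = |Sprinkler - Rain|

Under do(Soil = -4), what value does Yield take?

The intervention breaks the incoming arrows to Soil: Soil = min(Sprinkler, Rain) + 5 no longer applies, and Soil = -4.
Humidity = 4 if Rain >= -1 else -3  [with Rain=5]  = 4
Yield = min(Soil, Humidity) + 3  [with Soil=-4, Humidity=4]  = -1

-1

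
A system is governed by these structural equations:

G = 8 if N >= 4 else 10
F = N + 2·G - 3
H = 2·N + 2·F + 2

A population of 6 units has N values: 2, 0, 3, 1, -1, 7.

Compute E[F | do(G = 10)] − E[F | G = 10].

1

Every unit gets G=10 under the intervention. F values become 19, 17, 20, 18, 16, 24; E[F|do(G=10)] = 19.
Observing G=10 restricts to units where G's equation naturally yields 10: N ∈ {2, 0, 3, 1, -1}. In that subpopulation F = 19, 17, 20, 18, 16, mean 18.
Difference = 19 − 18 = 1.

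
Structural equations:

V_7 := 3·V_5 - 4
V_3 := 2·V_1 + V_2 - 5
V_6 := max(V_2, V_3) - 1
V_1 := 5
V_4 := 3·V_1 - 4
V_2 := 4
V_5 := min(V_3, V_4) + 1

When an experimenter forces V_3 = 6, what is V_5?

do(V_3=6) replaces the equation V_3 := 2·V_1 + V_2 - 5 with the constant V_3 = 6.
V_4 = 3·V_1 - 4  [with V_1=5]  = 11
V_5 = min(V_3, V_4) + 1  [with V_3=6, V_4=11]  = 7

7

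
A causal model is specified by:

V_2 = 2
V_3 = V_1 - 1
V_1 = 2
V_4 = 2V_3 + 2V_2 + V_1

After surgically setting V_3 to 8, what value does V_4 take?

The intervention breaks the incoming arrows to V_3: V_3 = V_1 - 1 no longer applies, and V_3 = 8.
V_4 = 2V_3 + 2V_2 + V_1  [with V_3=8, V_2=2, V_1=2]  = 22

22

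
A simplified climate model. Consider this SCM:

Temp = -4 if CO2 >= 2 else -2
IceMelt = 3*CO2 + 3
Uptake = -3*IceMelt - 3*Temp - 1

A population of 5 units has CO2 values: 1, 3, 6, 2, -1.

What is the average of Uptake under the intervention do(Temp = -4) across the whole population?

-17.8

do(Temp=-4) breaks Temp's dependence on CO2. With Temp=-4 fixed, Uptake across the units is -7, -25, -52, -16, 11, mean -17.8.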